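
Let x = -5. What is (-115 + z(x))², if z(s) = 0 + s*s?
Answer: 8100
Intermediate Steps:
z(s) = s² (z(s) = 0 + s² = s²)
(-115 + z(x))² = (-115 + (-5)²)² = (-115 + 25)² = (-90)² = 8100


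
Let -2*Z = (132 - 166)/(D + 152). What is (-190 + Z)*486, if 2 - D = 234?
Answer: -3697731/40 ≈ -92443.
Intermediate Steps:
D = -232 (D = 2 - 1*234 = 2 - 234 = -232)
Z = -17/80 (Z = -(132 - 166)/(2*(-232 + 152)) = -(-17)/(-80) = -(-17)*(-1)/80 = -1/2*17/40 = -17/80 ≈ -0.21250)
(-190 + Z)*486 = (-190 - 17/80)*486 = -15217/80*486 = -3697731/40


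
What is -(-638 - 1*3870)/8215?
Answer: 4508/8215 ≈ 0.54875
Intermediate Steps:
-(-638 - 1*3870)/8215 = -(-638 - 3870)*(1/8215) = -1*(-4508)*(1/8215) = 4508*(1/8215) = 4508/8215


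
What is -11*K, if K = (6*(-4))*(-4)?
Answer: -1056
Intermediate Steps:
K = 96 (K = -24*(-4) = 96)
-11*K = -11*96 = -1056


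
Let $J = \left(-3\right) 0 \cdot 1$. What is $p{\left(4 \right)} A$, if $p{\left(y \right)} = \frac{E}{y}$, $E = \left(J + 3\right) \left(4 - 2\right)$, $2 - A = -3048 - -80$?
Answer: $4455$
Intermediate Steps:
$J = 0$ ($J = 0 \cdot 1 = 0$)
$A = 2970$ ($A = 2 - \left(-3048 - -80\right) = 2 - \left(-3048 + 80\right) = 2 - -2968 = 2 + 2968 = 2970$)
$E = 6$ ($E = \left(0 + 3\right) \left(4 - 2\right) = 3 \cdot 2 = 6$)
$p{\left(y \right)} = \frac{6}{y}$
$p{\left(4 \right)} A = \frac{6}{4} \cdot 2970 = 6 \cdot \frac{1}{4} \cdot 2970 = \frac{3}{2} \cdot 2970 = 4455$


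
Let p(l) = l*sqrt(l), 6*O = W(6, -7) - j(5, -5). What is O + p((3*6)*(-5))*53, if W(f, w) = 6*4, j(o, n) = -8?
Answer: 16/3 - 14310*I*sqrt(10) ≈ 5.3333 - 45252.0*I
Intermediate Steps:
W(f, w) = 24
O = 16/3 (O = (24 - 1*(-8))/6 = (24 + 8)/6 = (1/6)*32 = 16/3 ≈ 5.3333)
p(l) = l**(3/2)
O + p((3*6)*(-5))*53 = 16/3 + ((3*6)*(-5))**(3/2)*53 = 16/3 + (18*(-5))**(3/2)*53 = 16/3 + (-90)**(3/2)*53 = 16/3 - 270*I*sqrt(10)*53 = 16/3 - 14310*I*sqrt(10)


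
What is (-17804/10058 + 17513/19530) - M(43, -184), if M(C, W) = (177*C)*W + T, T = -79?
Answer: 137552235050927/98216370 ≈ 1.4005e+6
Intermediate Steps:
M(C, W) = -79 + 177*C*W (M(C, W) = (177*C)*W - 79 = 177*C*W - 79 = -79 + 177*C*W)
(-17804/10058 + 17513/19530) - M(43, -184) = (-17804/10058 + 17513/19530) - (-79 + 177*43*(-184)) = (-17804*1/10058 + 17513*(1/19530)) - (-79 - 1400424) = (-8902/5029 + 17513/19530) - 1*(-1400503) = -85783183/98216370 + 1400503 = 137552235050927/98216370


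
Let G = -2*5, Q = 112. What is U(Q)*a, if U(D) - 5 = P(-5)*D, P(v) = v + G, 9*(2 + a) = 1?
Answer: 28475/9 ≈ 3163.9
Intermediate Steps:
a = -17/9 (a = -2 + (⅑)*1 = -2 + ⅑ = -17/9 ≈ -1.8889)
G = -10
P(v) = -10 + v (P(v) = v - 10 = -10 + v)
U(D) = 5 - 15*D (U(D) = 5 + (-10 - 5)*D = 5 - 15*D)
U(Q)*a = (5 - 15*112)*(-17/9) = (5 - 1680)*(-17/9) = -1675*(-17/9) = 28475/9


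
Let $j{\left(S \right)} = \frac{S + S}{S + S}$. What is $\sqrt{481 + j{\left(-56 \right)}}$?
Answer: $\sqrt{482} \approx 21.954$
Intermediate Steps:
$j{\left(S \right)} = 1$ ($j{\left(S \right)} = \frac{2 S}{2 S} = 2 S \frac{1}{2 S} = 1$)
$\sqrt{481 + j{\left(-56 \right)}} = \sqrt{481 + 1} = \sqrt{482}$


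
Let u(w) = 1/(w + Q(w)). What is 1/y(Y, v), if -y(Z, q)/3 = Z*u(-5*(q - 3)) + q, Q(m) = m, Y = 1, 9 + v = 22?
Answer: -100/3897 ≈ -0.025661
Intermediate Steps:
v = 13 (v = -9 + 22 = 13)
u(w) = 1/(2*w) (u(w) = 1/(w + w) = 1/(2*w))
y(Z, q) = -3*q - 3*Z/(2*(15 - 5*q)) (y(Z, q) = -3*(Z*(1/(2*((-5*(q - 3))))) + q) = -3*(Z*(1/(2*((-5*(-3 + q))))) + q) = -3*(Z*(1/(2*(15 - 5*q))) + q) = -3*(Z/(2*(15 - 5*q)) + q) = -3*(q + Z/(2*(15 - 5*q))) = -3*q - 3*Z/(2*(15 - 5*q)))
1/y(Y, v) = 1/(3*(1 - 10*13*(-3 + 13))/(10*(-3 + 13))) = 1/((3/10)*(1 - 10*13*10)/10) = 1/((3/10)*(⅒)*(1 - 1300)) = 1/((3/10)*(⅒)*(-1299)) = 1/(-3897/100) = -100/3897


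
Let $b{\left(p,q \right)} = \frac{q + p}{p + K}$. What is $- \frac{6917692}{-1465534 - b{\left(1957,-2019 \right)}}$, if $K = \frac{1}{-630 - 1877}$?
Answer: $\frac{16969783327508}{3595099912149} \approx 4.7203$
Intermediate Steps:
$K = - \frac{1}{2507}$ ($K = \frac{1}{-2507} = - \frac{1}{2507} \approx -0.00039888$)
$b{\left(p,q \right)} = \frac{p + q}{- \frac{1}{2507} + p}$ ($b{\left(p,q \right)} = \frac{q + p}{p - \frac{1}{2507}} = \frac{p + q}{- \frac{1}{2507} + p}$)
$- \frac{6917692}{-1465534 - b{\left(1957,-2019 \right)}} = - \frac{6917692}{-1465534 - \frac{2507 \left(1957 - 2019\right)}{-1 + 2507 \cdot 1957}} = - \frac{6917692}{-1465534 - 2507 \frac{1}{-1 + 4906199} \left(-62\right)} = - \frac{6917692}{-1465534 - 2507 \cdot \frac{1}{4906198} \left(-62\right)} = - \frac{6917692}{-1465534 - - \frac{77717}{2453099}} = - \frac{6917692}{-1465534 + \frac{77717}{2453099}} = - \frac{6917692}{- \frac{3595099912149}{2453099}} = \left(-6917692\right) \left(- \frac{2453099}{3595099912149}\right) = \frac{16969783327508}{3595099912149}$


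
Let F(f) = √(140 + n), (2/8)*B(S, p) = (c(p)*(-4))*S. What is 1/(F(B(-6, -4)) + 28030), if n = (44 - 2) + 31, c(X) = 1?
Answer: 28030/785680687 - √213/785680687 ≈ 3.5657e-5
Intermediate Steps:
n = 73 (n = 42 + 31 = 73)
B(S, p) = -16*S (B(S, p) = 4*((1*(-4))*S) = 4*(-4*S) = -16*S)
F(f) = √213 (F(f) = √(140 + 73) = √213)
1/(F(B(-6, -4)) + 28030) = 1/(√213 + 28030) = 1/(28030 + √213)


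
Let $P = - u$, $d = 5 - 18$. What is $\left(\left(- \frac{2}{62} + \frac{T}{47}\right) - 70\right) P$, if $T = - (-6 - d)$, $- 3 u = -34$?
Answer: $\frac{3476636}{4371} \approx 795.39$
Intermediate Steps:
$d = -13$ ($d = 5 - 18 = -13$)
$u = \frac{34}{3}$ ($u = \left(- \frac{1}{3}\right) \left(-34\right) = \frac{34}{3} \approx 11.333$)
$P = - \frac{34}{3}$ ($P = \left(-1\right) \frac{34}{3} = - \frac{34}{3} \approx -11.333$)
$T = -7$ ($T = - (-6 - -13) = - (-6 + 13) = \left(-1\right) 7 = -7$)
$\left(\left(- \frac{2}{62} + \frac{T}{47}\right) - 70\right) P = \left(\left(- \frac{2}{62} - \frac{7}{47}\right) - 70\right) \left(- \frac{34}{3}\right) = \left(\left(\left(-2\right) \frac{1}{62} - \frac{7}{47}\right) - 70\right) \left(- \frac{34}{3}\right) = \left(\left(- \frac{1}{31} - \frac{7}{47}\right) - 70\right) \left(- \frac{34}{3}\right) = \left(- \frac{264}{1457} - 70\right) \left(- \frac{34}{3}\right) = \left(- \frac{102254}{1457}\right) \left(- \frac{34}{3}\right) = \frac{3476636}{4371}$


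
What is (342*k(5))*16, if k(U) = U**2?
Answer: 136800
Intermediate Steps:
(342*k(5))*16 = (342*5**2)*16 = (342*25)*16 = 8550*16 = 136800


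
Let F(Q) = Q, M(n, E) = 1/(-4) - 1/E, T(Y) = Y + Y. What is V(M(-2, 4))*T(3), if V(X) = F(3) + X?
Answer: 15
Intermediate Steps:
T(Y) = 2*Y
M(n, E) = -¼ - 1/E (M(n, E) = 1*(-¼) - 1/E = -¼ - 1/E)
V(X) = 3 + X
V(M(-2, 4))*T(3) = (3 + (¼)*(-4 - 1*4)/4)*(2*3) = (3 + (¼)*(¼)*(-4 - 4))*6 = (3 + (¼)*(¼)*(-8))*6 = (3 - ½)*6 = (5/2)*6 = 15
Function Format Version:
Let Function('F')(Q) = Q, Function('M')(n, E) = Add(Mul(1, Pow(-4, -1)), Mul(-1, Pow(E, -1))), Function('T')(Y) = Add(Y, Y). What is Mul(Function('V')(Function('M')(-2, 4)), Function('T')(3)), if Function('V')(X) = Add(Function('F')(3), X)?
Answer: 15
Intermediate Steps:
Function('T')(Y) = Mul(2, Y)
Function('M')(n, E) = Add(Rational(-1, 4), Mul(-1, Pow(E, -1))) (Function('M')(n, E) = Add(Mul(1, Rational(-1, 4)), Mul(-1, Pow(E, -1))) = Add(Rational(-1, 4), Mul(-1, Pow(E, -1))))
Function('V')(X) = Add(3, X)
Mul(Function('V')(Function('M')(-2, 4)), Function('T')(3)) = Mul(Add(3, Mul(Rational(1, 4), Pow(4, -1), Add(-4, Mul(-1, 4)))), Mul(2, 3)) = Mul(Add(3, Mul(Rational(1, 4), Rational(1, 4), Add(-4, -4))), 6) = Mul(Add(3, Mul(Rational(1, 4), Rational(1, 4), -8)), 6) = Mul(Add(3, Rational(-1, 2)), 6) = Mul(Rational(5, 2), 6) = 15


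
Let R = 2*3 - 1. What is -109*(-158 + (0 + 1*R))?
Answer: 16677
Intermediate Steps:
R = 5 (R = 6 - 1 = 5)
-109*(-158 + (0 + 1*R)) = -109*(-158 + (0 + 1*5)) = -109*(-158 + (0 + 5)) = -109*(-158 + 5) = -109*(-153) = 16677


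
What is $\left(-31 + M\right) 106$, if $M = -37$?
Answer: $-7208$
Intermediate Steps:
$\left(-31 + M\right) 106 = \left(-31 - 37\right) 106 = \left(-68\right) 106 = -7208$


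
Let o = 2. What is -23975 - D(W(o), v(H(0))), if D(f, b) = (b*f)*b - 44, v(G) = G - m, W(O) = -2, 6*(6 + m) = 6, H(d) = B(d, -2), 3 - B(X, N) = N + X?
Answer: -23731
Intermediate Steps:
B(X, N) = 3 - N - X (B(X, N) = 3 - (N + X) = 3 + (-N - X) = 3 - N - X)
H(d) = 5 - d (H(d) = 3 - 1*(-2) - d = 3 + 2 - d = 5 - d)
m = -5 (m = -6 + (1/6)*6 = -6 + 1 = -5)
v(G) = 5 + G (v(G) = G - 1*(-5) = G + 5 = 5 + G)
D(f, b) = -44 + f*b**2 (D(f, b) = f*b**2 - 44 = -44 + f*b**2)
-23975 - D(W(o), v(H(0))) = -23975 - (-44 - 2*(5 + (5 - 1*0))**2) = -23975 - (-44 - 2*(5 + (5 + 0))**2) = -23975 - (-44 - 2*(5 + 5)**2) = -23975 - (-44 - 2*10**2) = -23975 - (-44 - 2*100) = -23975 - (-44 - 200) = -23975 - 1*(-244) = -23975 + 244 = -23731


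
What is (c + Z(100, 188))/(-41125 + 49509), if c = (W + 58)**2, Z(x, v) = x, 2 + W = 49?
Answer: 11125/8384 ≈ 1.3269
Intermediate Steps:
W = 47 (W = -2 + 49 = 47)
c = 11025 (c = (47 + 58)**2 = 105**2 = 11025)
(c + Z(100, 188))/(-41125 + 49509) = (11025 + 100)/(-41125 + 49509) = 11125/8384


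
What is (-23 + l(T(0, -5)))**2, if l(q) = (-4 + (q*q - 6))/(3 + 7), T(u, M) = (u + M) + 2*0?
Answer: 1849/4 ≈ 462.25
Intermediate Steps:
T(u, M) = M + u (T(u, M) = (M + u) + 0 = M + u)
l(q) = -1 + q**2/10 (l(q) = (-4 + (q**2 - 6))/10 = (-4 + (-6 + q**2))*(1/10) = (-10 + q**2)*(1/10) = -1 + q**2/10)
(-23 + l(T(0, -5)))**2 = (-23 + (-1 + (-5 + 0)**2/10))**2 = (-23 + (-1 + (1/10)*(-5)**2))**2 = (-23 + (-1 + (1/10)*25))**2 = (-23 + (-1 + 5/2))**2 = (-23 + 3/2)**2 = (-43/2)**2 = 1849/4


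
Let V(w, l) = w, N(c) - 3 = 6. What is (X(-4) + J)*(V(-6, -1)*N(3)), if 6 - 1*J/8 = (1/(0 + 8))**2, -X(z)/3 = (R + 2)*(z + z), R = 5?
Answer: -46629/4 ≈ -11657.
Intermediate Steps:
N(c) = 9 (N(c) = 3 + 6 = 9)
X(z) = -42*z (X(z) = -3*(5 + 2)*(z + z) = -21*2*z = -42*z)
J = 383/8 (J = 48 - 8/(0 + 8)**2 = 48 - 8*(1/8)**2 = 48 - 8*1/64 = 48 - 1/8 = 383/8 ≈ 47.875)
(X(-4) + J)*(V(-6, -1)*N(3)) = (-42*(-4) + 383/8)*(-6*9) = (168 + 383/8)*(-54) = (1727/8)*(-54) = -46629/4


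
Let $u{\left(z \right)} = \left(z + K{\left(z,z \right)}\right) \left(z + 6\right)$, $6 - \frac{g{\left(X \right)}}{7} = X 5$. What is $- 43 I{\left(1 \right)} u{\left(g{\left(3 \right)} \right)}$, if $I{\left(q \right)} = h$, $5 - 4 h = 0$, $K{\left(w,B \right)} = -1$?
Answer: $-196080$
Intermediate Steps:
$g{\left(X \right)} = 42 - 35 X$ ($g{\left(X \right)} = 42 - 7 X 5 = 42 - 7 \cdot 5 X = 42 - 35 X$)
$h = \frac{5}{4}$ ($h = \frac{5}{4} - 0 = \frac{5}{4} + 0 = \frac{5}{4} \approx 1.25$)
$u{\left(z \right)} = \left(-1 + z\right) \left(6 + z\right)$ ($u{\left(z \right)} = \left(z - 1\right) \left(z + 6\right) = \left(-1 + z\right) \left(6 + z\right)$)
$I{\left(q \right)} = \frac{5}{4}$
$- 43 I{\left(1 \right)} u{\left(g{\left(3 \right)} \right)} = \left(-43\right) \frac{5}{4} \left(-6 + \left(42 - 105\right)^{2} + 5 \left(42 - 105\right)\right) = - \frac{215 \left(-6 + \left(42 - 105\right)^{2} + 5 \left(42 - 105\right)\right)}{4} = - \frac{215 \left(-6 + \left(-63\right)^{2} + 5 \left(-63\right)\right)}{4} = - \frac{215 \left(-6 + 3969 - 315\right)}{4} = \left(- \frac{215}{4}\right) 3648 = -196080$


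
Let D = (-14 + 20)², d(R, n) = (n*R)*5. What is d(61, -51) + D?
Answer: -15519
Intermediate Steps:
d(R, n) = 5*R*n (d(R, n) = (R*n)*5 = 5*R*n)
D = 36 (D = 6² = 36)
d(61, -51) + D = 5*61*(-51) + 36 = -15555 + 36 = -15519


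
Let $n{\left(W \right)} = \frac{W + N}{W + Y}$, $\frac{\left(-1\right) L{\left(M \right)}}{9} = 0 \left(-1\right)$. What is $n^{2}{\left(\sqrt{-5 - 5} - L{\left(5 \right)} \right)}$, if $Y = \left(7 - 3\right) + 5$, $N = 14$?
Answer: $\frac{\left(14 + i \sqrt{10}\right)^{2}}{\left(9 + i \sqrt{10}\right)^{2}} \approx 2.2034 - 0.51935 i$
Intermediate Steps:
$Y = 9$ ($Y = 4 + 5 = 9$)
$L{\left(M \right)} = 0$ ($L{\left(M \right)} = - 9 \cdot 0 \left(-1\right) = \left(-9\right) 0 = 0$)
$n{\left(W \right)} = \frac{14 + W}{9 + W}$ ($n{\left(W \right)} = \frac{W + 14}{W + 9} = \frac{14 + W}{9 + W}$)
$n^{2}{\left(\sqrt{-5 - 5} - L{\left(5 \right)} \right)} = \left(\frac{14 + \left(\sqrt{-5 - 5} - 0\right)}{9 + \left(\sqrt{-5 - 5} - 0\right)}\right)^{2} = \left(\frac{14 + \left(\sqrt{-10} + 0\right)}{9 + \left(\sqrt{-10} + 0\right)}\right)^{2} = \left(\frac{14 + \left(i \sqrt{10} + 0\right)}{9 + \left(i \sqrt{10} + 0\right)}\right)^{2} = \left(\frac{14 + i \sqrt{10}}{9 + i \sqrt{10}}\right)^{2} = \frac{\left(14 + i \sqrt{10}\right)^{2}}{\left(9 + i \sqrt{10}\right)^{2}}$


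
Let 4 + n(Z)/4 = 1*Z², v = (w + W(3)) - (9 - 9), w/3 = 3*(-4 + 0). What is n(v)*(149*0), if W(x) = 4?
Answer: 0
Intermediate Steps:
w = -36 (w = 3*(3*(-4 + 0)) = 3*(3*(-4)) = 3*(-12) = -36)
v = -32 (v = (-36 + 4) - (9 - 9) = -32 - 1*0 = -32 + 0 = -32)
n(Z) = -16 + 4*Z² (n(Z) = -16 + 4*(1*Z²) = -16 + 4*Z²)
n(v)*(149*0) = (-16 + 4*(-32)²)*(149*0) = (-16 + 4*1024)*0 = (-16 + 4096)*0 = 4080*0 = 0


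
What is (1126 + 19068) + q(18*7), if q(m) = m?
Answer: 20320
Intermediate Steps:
(1126 + 19068) + q(18*7) = (1126 + 19068) + 18*7 = 20194 + 126 = 20320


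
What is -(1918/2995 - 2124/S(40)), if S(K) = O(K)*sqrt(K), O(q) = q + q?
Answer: -1918/2995 + 531*sqrt(10)/400 ≈ 3.5575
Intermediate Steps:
O(q) = 2*q
S(K) = 2*K**(3/2) (S(K) = (2*K)*sqrt(K) = 2*K**(3/2))
-(1918/2995 - 2124/S(40)) = -(1918/2995 - 2124*sqrt(10)/1600) = -(1918/2995 - 531*sqrt(10)/400) = -1918/2995 + 531*sqrt(10)/400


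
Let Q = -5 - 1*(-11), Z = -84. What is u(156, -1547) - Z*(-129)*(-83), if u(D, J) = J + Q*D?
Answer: 898777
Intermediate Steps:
Q = 6 (Q = -5 + 11 = 6)
u(D, J) = J + 6*D
u(156, -1547) - Z*(-129)*(-83) = (-1547 + 6*156) - (-84*(-129))*(-83) = (-1547 + 936) - 10836*(-83) = -611 - 1*(-899388) = -611 + 899388 = 898777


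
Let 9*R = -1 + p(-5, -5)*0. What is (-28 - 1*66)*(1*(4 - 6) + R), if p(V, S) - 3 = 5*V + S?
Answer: 1786/9 ≈ 198.44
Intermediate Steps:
p(V, S) = 3 + S + 5*V (p(V, S) = 3 + (5*V + S) = 3 + (S + 5*V) = 3 + S + 5*V)
R = -⅑ (R = (-1 + (3 - 5 + 5*(-5))*0)/9 = (-1 + (3 - 5 - 25)*0)/9 = (-1 - 27*0)/9 = (-1 + 0)/9 = (⅑)*(-1) = -⅑ ≈ -0.11111)
(-28 - 1*66)*(1*(4 - 6) + R) = (-28 - 1*66)*(1*(4 - 6) - ⅑) = (-28 - 66)*(1*(-2) - ⅑) = -94*(-2 - ⅑) = -94*(-19/9) = 1786/9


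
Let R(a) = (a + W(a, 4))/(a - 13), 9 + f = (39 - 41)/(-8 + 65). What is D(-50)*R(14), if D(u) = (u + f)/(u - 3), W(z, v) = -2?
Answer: 13460/1007 ≈ 13.366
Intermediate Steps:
f = -515/57 (f = -9 + (39 - 41)/(-8 + 65) = -9 - 2/57 = -515/57 ≈ -9.0351)
D(u) = (-515/57 + u)/(-3 + u) (D(u) = (u - 515/57)/(u - 3) = (-515/57 + u)/(-3 + u))
R(a) = (-2 + a)/(-13 + a) (R(a) = (a - 2)/(a - 13) = (-2 + a)/(-13 + a))
D(-50)*R(14) = ((-515/57 - 50)/(-3 - 50))*((-2 + 14)/(-13 + 14)) = (-3365/57/(-53))*(12/1) = (-1/53*(-3365/57))*(1*12) = (3365/3021)*12 = 13460/1007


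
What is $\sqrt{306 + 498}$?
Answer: $2 \sqrt{201} \approx 28.355$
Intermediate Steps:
$\sqrt{306 + 498} = \sqrt{804} = 2 \sqrt{201}$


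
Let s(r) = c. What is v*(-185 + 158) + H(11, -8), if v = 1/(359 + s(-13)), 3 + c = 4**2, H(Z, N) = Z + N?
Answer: 363/124 ≈ 2.9274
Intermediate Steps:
H(Z, N) = N + Z
c = 13 (c = -3 + 4**2 = -3 + 16 = 13)
s(r) = 13
v = 1/372 (v = 1/(359 + 13) = 1/372 ≈ 0.0026882)
v*(-185 + 158) + H(11, -8) = (-185 + 158)/372 + (-8 + 11) = (1/372)*(-27) + 3 = -9/124 + 3 = 363/124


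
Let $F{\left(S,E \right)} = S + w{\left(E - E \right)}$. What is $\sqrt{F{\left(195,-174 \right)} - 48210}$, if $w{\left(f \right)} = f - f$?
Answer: $3 i \sqrt{5335} \approx 219.12 i$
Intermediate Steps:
$w{\left(f \right)} = 0$
$F{\left(S,E \right)} = S$ ($F{\left(S,E \right)} = S + 0 = S$)
$\sqrt{F{\left(195,-174 \right)} - 48210} = \sqrt{195 - 48210} = \sqrt{-48015} = 3 i \sqrt{5335}$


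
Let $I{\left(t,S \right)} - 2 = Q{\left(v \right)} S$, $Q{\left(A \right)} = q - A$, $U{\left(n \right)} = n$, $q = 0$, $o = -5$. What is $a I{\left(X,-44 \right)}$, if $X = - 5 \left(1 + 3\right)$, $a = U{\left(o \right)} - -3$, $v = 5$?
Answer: $-444$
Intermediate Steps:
$Q{\left(A \right)} = - A$ ($Q{\left(A \right)} = 0 - A = - A$)
$a = -2$ ($a = -5 - -3 = -5 + 3 = -2$)
$X = -20$ ($X = \left(-5\right) 4 = -20$)
$I{\left(t,S \right)} = 2 - 5 S$ ($I{\left(t,S \right)} = 2 + \left(-1\right) 5 S = 2 - 5 S$)
$a I{\left(X,-44 \right)} = - 2 \left(2 - -220\right) = - 2 \left(2 + 220\right) = \left(-2\right) 222 = -444$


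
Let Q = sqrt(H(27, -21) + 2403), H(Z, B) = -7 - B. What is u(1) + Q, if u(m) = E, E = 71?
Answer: 71 + sqrt(2417) ≈ 120.16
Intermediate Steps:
u(m) = 71
Q = sqrt(2417) (Q = sqrt((-7 - 1*(-21)) + 2403) = sqrt((-7 + 21) + 2403) = sqrt(14 + 2403) = sqrt(2417) ≈ 49.163)
u(1) + Q = 71 + sqrt(2417)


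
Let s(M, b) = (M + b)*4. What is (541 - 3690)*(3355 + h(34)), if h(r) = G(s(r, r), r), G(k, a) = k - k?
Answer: -10564895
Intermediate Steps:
s(M, b) = 4*M + 4*b
G(k, a) = 0
h(r) = 0
(541 - 3690)*(3355 + h(34)) = (541 - 3690)*(3355 + 0) = -3149*3355 = -10564895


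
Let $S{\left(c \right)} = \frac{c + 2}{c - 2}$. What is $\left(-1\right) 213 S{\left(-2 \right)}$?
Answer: $0$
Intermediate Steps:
$S{\left(c \right)} = \frac{2 + c}{-2 + c}$
$\left(-1\right) 213 S{\left(-2 \right)} = \left(-1\right) 213 \frac{2 - 2}{-2 - 2} = - 213 \frac{1}{-4} \cdot 0 = - 213 \left(\left(- \frac{1}{4}\right) 0\right) = \left(-213\right) 0 = 0$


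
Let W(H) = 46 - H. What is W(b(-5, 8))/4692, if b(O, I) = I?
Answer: 19/2346 ≈ 0.0080989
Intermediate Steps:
W(b(-5, 8))/4692 = (46 - 1*8)/4692 = (46 - 8)*(1/4692) = 38*(1/4692) = 19/2346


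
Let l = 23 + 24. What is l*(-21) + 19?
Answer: -968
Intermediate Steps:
l = 47
l*(-21) + 19 = 47*(-21) + 19 = -987 + 19 = -968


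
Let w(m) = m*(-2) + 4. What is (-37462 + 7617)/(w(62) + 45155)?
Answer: -5969/9007 ≈ -0.66271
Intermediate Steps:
w(m) = 4 - 2*m (w(m) = -2*m + 4 = 4 - 2*m)
(-37462 + 7617)/(w(62) + 45155) = (-37462 + 7617)/((4 - 2*62) + 45155) = -29845/((4 - 124) + 45155) = -29845/(-120 + 45155) = -29845/45035 = -29845*1/45035 = -5969/9007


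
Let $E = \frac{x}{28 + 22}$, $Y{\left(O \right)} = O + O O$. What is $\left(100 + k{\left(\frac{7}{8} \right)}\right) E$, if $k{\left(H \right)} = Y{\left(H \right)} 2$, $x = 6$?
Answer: $\frac{1983}{160} \approx 12.394$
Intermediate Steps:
$Y{\left(O \right)} = O + O^{2}$
$E = \frac{3}{25}$ ($E = \frac{6}{28 + 22} = \frac{6}{50} = 6 \cdot \frac{1}{50} = \frac{3}{25} \approx 0.12$)
$k{\left(H \right)} = 2 H \left(1 + H\right)$ ($k{\left(H \right)} = H \left(1 + H\right) 2 = 2 H \left(1 + H\right)$)
$\left(100 + k{\left(\frac{7}{8} \right)}\right) E = \left(100 + 2 \cdot \frac{7}{8} \left(1 + \frac{7}{8}\right)\right) \frac{3}{25} = \left(100 + 2 \cdot \frac{7}{8} \cdot \frac{15}{8}\right) \frac{3}{25} = \left(100 + \frac{105}{32}\right) \frac{3}{25} = \frac{3305}{32} \cdot \frac{3}{25} = \frac{1983}{160}$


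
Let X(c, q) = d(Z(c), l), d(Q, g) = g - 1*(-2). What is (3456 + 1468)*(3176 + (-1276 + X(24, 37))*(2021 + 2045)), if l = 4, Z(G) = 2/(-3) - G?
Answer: -25411011056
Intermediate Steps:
Z(G) = -⅔ - G (Z(G) = 2*(-⅓) - G = -⅔ - G)
d(Q, g) = 2 + g (d(Q, g) = g + 2 = 2 + g)
X(c, q) = 6 (X(c, q) = 2 + 4 = 6)
(3456 + 1468)*(3176 + (-1276 + X(24, 37))*(2021 + 2045)) = (3456 + 1468)*(3176 + (-1276 + 6)*(2021 + 2045)) = 4924*(3176 - 1270*4066) = 4924*(3176 - 5163820) = 4924*(-5160644) = -25411011056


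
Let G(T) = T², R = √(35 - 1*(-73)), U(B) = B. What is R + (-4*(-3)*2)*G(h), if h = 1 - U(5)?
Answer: 384 + 6*√3 ≈ 394.39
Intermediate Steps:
R = 6*√3 (R = √(35 + 73) = √108 = 6*√3 ≈ 10.392)
h = -4 (h = 1 - 1*5 = 1 - 5 = -4)
R + (-4*(-3)*2)*G(h) = 6*√3 + (-4*(-3)*2)*(-4)² = 6*√3 + (12*2)*16 = 6*√3 + 24*16 = 6*√3 + 384 = 384 + 6*√3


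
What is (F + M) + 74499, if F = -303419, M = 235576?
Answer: 6656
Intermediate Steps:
(F + M) + 74499 = (-303419 + 235576) + 74499 = -67843 + 74499 = 6656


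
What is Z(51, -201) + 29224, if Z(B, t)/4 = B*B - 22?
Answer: 39540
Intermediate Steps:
Z(B, t) = -88 + 4*B² (Z(B, t) = 4*(B*B - 22) = 4*(B² - 22) = 4*(-22 + B²) = -88 + 4*B²)
Z(51, -201) + 29224 = (-88 + 4*51²) + 29224 = (-88 + 4*2601) + 29224 = (-88 + 10404) + 29224 = 10316 + 29224 = 39540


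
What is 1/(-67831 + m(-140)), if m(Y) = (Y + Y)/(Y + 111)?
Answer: -29/1966819 ≈ -1.4745e-5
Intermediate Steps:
m(Y) = 2*Y/(111 + Y) (m(Y) = (2*Y)/(111 + Y) = 2*Y/(111 + Y))
1/(-67831 + m(-140)) = 1/(-67831 + 2*(-140)/(111 - 140)) = 1/(-67831 + 2*(-140)/(-29)) = 1/(-67831 + 2*(-140)*(-1/29)) = 1/(-67831 + 280/29) = 1/(-1966819/29) = -29/1966819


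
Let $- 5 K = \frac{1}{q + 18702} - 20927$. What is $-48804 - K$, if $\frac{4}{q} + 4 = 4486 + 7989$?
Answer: $- \frac{61794289847291}{1166163230} \approx -52989.0$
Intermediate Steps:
$q = \frac{4}{12471}$ ($q = \frac{4}{-4 + \left(4486 + 7989\right)} = \frac{4}{-4 + 12475} = \frac{4}{12471} \approx 0.00032074$)
$K = \frac{4880859570371}{1166163230}$ ($K = - \frac{\frac{1}{\frac{4}{12471} + 18702} - 20927}{5} = - \frac{\frac{1}{\frac{233232646}{12471}} - 20927}{5} = - \frac{\frac{12471}{233232646} - 20927}{5} = \left(- \frac{1}{5}\right) \left(- \frac{4880859570371}{233232646}\right) = \frac{4880859570371}{1166163230} \approx 4185.4$)
$-48804 - K = -48804 - \frac{4880859570371}{1166163230} = - \frac{61794289847291}{1166163230}$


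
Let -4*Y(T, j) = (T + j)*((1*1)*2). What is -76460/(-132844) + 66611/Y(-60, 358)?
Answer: -2209369786/4948439 ≈ -446.48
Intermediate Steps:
Y(T, j) = -T/2 - j/2 (Y(T, j) = -(T + j)*(1*1)*2/4 = -(T + j)*1*2/4 = -(T + j)*2/4 = -(2*T + 2*j)/4 = -T/2 - j/2)
-76460/(-132844) + 66611/Y(-60, 358) = -76460/(-132844) + 66611/(-1/2*(-60) - 1/2*358) = -76460*(-1/132844) + 66611/(30 - 179) = 19115/33211 + 66611/(-149) = 19115/33211 + 66611*(-1/149) = 19115/33211 - 66611/149 = -2209369786/4948439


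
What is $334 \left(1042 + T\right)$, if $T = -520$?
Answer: $174348$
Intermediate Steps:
$334 \left(1042 + T\right) = 334 \left(1042 - 520\right) = 334 \cdot 522 = 174348$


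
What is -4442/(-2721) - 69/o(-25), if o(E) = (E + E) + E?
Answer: 173633/68025 ≈ 2.5525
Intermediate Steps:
o(E) = 3*E (o(E) = 2*E + E = 3*E)
-4442/(-2721) - 69/o(-25) = -4442/(-2721) - 69/(3*(-25)) = -4442*(-1/2721) - 69/(-75) = 4442/2721 - 69*(-1/75) = 4442/2721 + 23/25 = 173633/68025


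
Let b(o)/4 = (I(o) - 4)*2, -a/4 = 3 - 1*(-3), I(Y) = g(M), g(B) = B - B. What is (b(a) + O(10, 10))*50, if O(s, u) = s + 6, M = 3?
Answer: -800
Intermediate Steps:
g(B) = 0
I(Y) = 0
a = -24 (a = -4*(3 - 1*(-3)) = -4*(3 + 3) = -4*6 = -24)
O(s, u) = 6 + s
b(o) = -32 (b(o) = 4*((0 - 4)*2) = 4*(-4*2) = 4*(-8) = -32)
(b(a) + O(10, 10))*50 = (-32 + (6 + 10))*50 = (-32 + 16)*50 = -16*50 = -800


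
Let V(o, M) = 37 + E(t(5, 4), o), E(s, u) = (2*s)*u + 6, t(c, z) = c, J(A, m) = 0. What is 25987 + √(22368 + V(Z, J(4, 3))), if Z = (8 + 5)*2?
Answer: 25987 + 3*√2519 ≈ 26138.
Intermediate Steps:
E(s, u) = 6 + 2*s*u (E(s, u) = 2*s*u + 6 = 6 + 2*s*u)
Z = 26 (Z = 13*2 = 26)
V(o, M) = 43 + 10*o (V(o, M) = 37 + (6 + 2*5*o) = 37 + (6 + 10*o) = 43 + 10*o)
25987 + √(22368 + V(Z, J(4, 3))) = 25987 + √(22368 + (43 + 10*26)) = 25987 + √(22368 + (43 + 260)) = 25987 + √(22368 + 303) = 25987 + √22671 = 25987 + 3*√2519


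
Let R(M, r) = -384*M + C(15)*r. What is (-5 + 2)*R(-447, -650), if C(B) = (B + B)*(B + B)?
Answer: 1240056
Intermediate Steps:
C(B) = 4*B² (C(B) = (2*B)*(2*B) = 4*B²)
R(M, r) = -384*M + 900*r (R(M, r) = -384*M + (4*15²)*r = -384*M + (4*225)*r = -384*M + 900*r)
(-5 + 2)*R(-447, -650) = (-5 + 2)*(-384*(-447) + 900*(-650)) = -3*(171648 - 585000) = -3*(-413352) = 1240056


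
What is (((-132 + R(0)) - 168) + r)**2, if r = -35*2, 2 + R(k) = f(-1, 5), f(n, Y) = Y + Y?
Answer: 131044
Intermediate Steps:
f(n, Y) = 2*Y
R(k) = 8 (R(k) = -2 + 2*5 = -2 + 10 = 8)
r = -70
(((-132 + R(0)) - 168) + r)**2 = (((-132 + 8) - 168) - 70)**2 = ((-124 - 168) - 70)**2 = (-292 - 70)**2 = (-362)**2 = 131044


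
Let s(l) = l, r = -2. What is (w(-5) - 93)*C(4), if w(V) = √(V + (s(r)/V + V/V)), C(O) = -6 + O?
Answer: 186 - 6*I*√10/5 ≈ 186.0 - 3.7947*I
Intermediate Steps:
w(V) = √(1 + V - 2/V) (w(V) = √(V + (-2/V + V/V)) = √(V + (-2/V + 1)) = √(V + (1 - 2/V)) = √(1 + V - 2/V))
(w(-5) - 93)*C(4) = (√(1 - 5 - 2/(-5)) - 93)*(-6 + 4) = (√(1 - 5 - 2*(-⅕)) - 93)*(-2) = (√(1 - 5 + ⅖) - 93)*(-2) = (√(-18/5) - 93)*(-2) = (3*I*√10/5 - 93)*(-2) = (-93 + 3*I*√10/5)*(-2) = 186 - 6*I*√10/5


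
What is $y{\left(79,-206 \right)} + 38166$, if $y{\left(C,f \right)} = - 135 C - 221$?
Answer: $27280$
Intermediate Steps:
$y{\left(C,f \right)} = -221 - 135 C$
$y{\left(79,-206 \right)} + 38166 = \left(-221 - 10665\right) + 38166 = -10886 + 38166 = 27280$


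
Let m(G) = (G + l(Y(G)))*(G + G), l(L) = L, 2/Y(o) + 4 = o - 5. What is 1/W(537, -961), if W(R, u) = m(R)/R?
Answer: 132/141769 ≈ 0.00093109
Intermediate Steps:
Y(o) = 2/(-9 + o) (Y(o) = 2/(-4 + (o - 5)) = 2/(-4 + (-5 + o)) = 2/(-9 + o))
m(G) = 2*G*(G + 2/(-9 + G)) (m(G) = (G + 2/(-9 + G))*(G + G) = (G + 2/(-9 + G))*(2*G) = 2*G*(G + 2/(-9 + G)))
W(R, u) = 2*(2 + R*(-9 + R))/(-9 + R) (W(R, u) = (2*R*(2 + R*(-9 + R))/(-9 + R))/R = 2*(2 + R*(-9 + R))/(-9 + R))
1/W(537, -961) = 1/(2*(2 + 537*(-9 + 537))/(-9 + 537)) = 1/(2*(2 + 537*528)/528) = 1/(2*(1/528)*(2 + 283536)) = 1/(2*(1/528)*283538) = 1/(141769/132) = 132/141769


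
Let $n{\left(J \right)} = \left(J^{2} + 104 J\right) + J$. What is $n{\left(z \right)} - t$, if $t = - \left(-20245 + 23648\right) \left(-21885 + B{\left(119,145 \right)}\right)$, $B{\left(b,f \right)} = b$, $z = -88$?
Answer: $-74071194$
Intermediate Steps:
$n{\left(J \right)} = J^{2} + 105 J$
$t = 74069698$ ($t = - \left(-20245 + 23648\right) \left(-21885 + 119\right) = - 3403 \left(-21766\right) = \left(-1\right) \left(-74069698\right) = 74069698$)
$n{\left(z \right)} - t = - 88 \left(105 - 88\right) - 74069698 = \left(-88\right) 17 - 74069698 = -1496 - 74069698 = -74071194$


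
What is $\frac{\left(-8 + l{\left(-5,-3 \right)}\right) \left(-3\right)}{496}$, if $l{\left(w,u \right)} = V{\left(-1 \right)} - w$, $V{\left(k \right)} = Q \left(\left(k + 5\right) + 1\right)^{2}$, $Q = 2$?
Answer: $- \frac{141}{496} \approx -0.28427$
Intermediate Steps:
$V{\left(k \right)} = 2 \left(6 + k\right)^{2}$ ($V{\left(k \right)} = 2 \left(\left(k + 5\right) + 1\right)^{2} = 2 \left(\left(5 + k\right) + 1\right)^{2} = 2 \left(6 + k\right)^{2}$)
$l{\left(w,u \right)} = 50 - w$ ($l{\left(w,u \right)} = 2 \left(6 - 1\right)^{2} - w = 2 \cdot 5^{2} - w = 2 \cdot 25 - w = 50 - w$)
$\frac{\left(-8 + l{\left(-5,-3 \right)}\right) \left(-3\right)}{496} = \frac{\left(-8 + \left(50 - -5\right)\right) \left(-3\right)}{496} = \left(-8 + \left(50 + 5\right)\right) \left(-3\right) \frac{1}{496} = \left(-8 + 55\right) \left(-3\right) \frac{1}{496} = 47 \left(-3\right) \frac{1}{496} = \left(-141\right) \frac{1}{496} = - \frac{141}{496}$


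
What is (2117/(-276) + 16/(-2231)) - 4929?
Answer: -132164729/26772 ≈ -4936.7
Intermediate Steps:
(2117/(-276) + 16/(-2231)) - 4929 = (2117*(-1/276) + 16*(-1/2231)) - 4929 = (-2117/276 - 16/2231) - 4929 = -205541/26772 - 4929 = -132164729/26772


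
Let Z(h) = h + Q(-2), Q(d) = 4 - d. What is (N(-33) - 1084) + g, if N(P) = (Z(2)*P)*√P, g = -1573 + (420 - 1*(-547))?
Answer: -1690 - 264*I*√33 ≈ -1690.0 - 1516.6*I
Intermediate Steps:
g = -606 (g = -1573 + (420 + 547) = -1573 + 967 = -606)
Z(h) = 6 + h (Z(h) = h + (4 - 1*(-2)) = h + (4 + 2) = h + 6 = 6 + h)
N(P) = 8*P^(3/2) (N(P) = ((6 + 2)*P)*√P = (8*P)*√P = 8*P^(3/2))
(N(-33) - 1084) + g = (8*(-33)^(3/2) - 1084) - 606 = (8*(-33*I*√33) - 1084) - 606 = (-264*I*√33 - 1084) - 606 = (-1084 - 264*I*√33) - 606 = -1690 - 264*I*√33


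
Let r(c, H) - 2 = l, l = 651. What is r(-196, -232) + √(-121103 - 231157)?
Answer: 653 + 6*I*√9785 ≈ 653.0 + 593.51*I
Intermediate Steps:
r(c, H) = 653 (r(c, H) = 2 + 651 = 653)
r(-196, -232) + √(-121103 - 231157) = 653 + √(-121103 - 231157) = 653 + √(-352260) = 653 + 6*I*√9785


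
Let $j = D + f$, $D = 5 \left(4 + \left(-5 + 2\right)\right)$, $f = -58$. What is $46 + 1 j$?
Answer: $-7$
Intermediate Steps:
$D = 5$ ($D = 5 \left(4 - 3\right) = 5 \cdot 1 = 5$)
$j = -53$ ($j = 5 - 58 = -53$)
$46 + 1 j = 46 + 1 \left(-53\right) = 46 - 53 = -7$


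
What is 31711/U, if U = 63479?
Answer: 1669/3341 ≈ 0.49955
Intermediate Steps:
31711/U = 31711/63479 = 31711*(1/63479) = 1669/3341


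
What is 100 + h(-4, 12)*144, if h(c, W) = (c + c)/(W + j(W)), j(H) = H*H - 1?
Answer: 14348/155 ≈ 92.568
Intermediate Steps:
j(H) = -1 + H² (j(H) = H² - 1 = -1 + H²)
h(c, W) = 2*c/(-1 + W + W²) (h(c, W) = (c + c)/(W + (-1 + W²)) = (2*c)/(-1 + W + W²) = 2*c/(-1 + W + W²))
100 + h(-4, 12)*144 = 100 + (2*(-4)/(-1 + 12 + 12²))*144 = 100 + (2*(-4)/(-1 + 12 + 144))*144 = 100 + (2*(-4)/155)*144 = 100 + (2*(-4)*(1/155))*144 = 100 - 8/155*144 = 100 - 1152/155 = 14348/155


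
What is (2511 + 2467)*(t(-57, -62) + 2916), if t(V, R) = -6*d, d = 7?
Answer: 14306772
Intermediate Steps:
t(V, R) = -42 (t(V, R) = -6*7 = -42)
(2511 + 2467)*(t(-57, -62) + 2916) = (2511 + 2467)*(-42 + 2916) = 4978*2874 = 14306772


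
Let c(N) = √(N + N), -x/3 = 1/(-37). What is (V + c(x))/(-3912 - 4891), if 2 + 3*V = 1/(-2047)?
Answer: 1365/18019741 - √222/325711 ≈ 3.0005e-5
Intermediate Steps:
x = 3/37 (x = -3/(-37) = -3*(-1/37) = 3/37 ≈ 0.081081)
c(N) = √2*√N (c(N) = √(2*N) = √2*√N)
V = -1365/2047 (V = -⅔ + (⅓)/(-2047) = -⅔ + (⅓)*(-1/2047) = -⅔ - 1/6141 = -1365/2047 ≈ -0.66683)
(V + c(x))/(-3912 - 4891) = (-1365/2047 + √2*√(3/37))/(-3912 - 4891) = (-1365/2047 + √2*(√111/37))/(-8803) = (-1365/2047 + √222/37)*(-1/8803) = 1365/18019741 - √222/325711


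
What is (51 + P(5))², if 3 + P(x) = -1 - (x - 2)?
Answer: 1936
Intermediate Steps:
P(x) = -2 - x (P(x) = -3 + (-1 - (x - 2)) = -3 + (-1 - (-2 + x)) = -3 + (-1 + (2 - x)) = -3 + (1 - x) = -2 - x)
(51 + P(5))² = (51 + (-2 - 1*5))² = (51 + (-2 - 5))² = (51 - 7)² = 44² = 1936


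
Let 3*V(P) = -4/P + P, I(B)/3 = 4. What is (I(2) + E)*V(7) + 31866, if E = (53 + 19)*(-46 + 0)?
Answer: 173562/7 ≈ 24795.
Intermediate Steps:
I(B) = 12 (I(B) = 3*4 = 12)
E = -3312 (E = 72*(-46) = -3312)
V(P) = -4/(3*P) + P/3 (V(P) = (-4/P + P)/3 = (P - 4/P)/3 = -4/(3*P) + P/3)
(I(2) + E)*V(7) + 31866 = (12 - 3312)*((1/3)*(-4 + 7**2)/7) + 31866 = -1100*(-4 + 49)/7 + 31866 = -1100*45/7 + 31866 = -3300*15/7 + 31866 = -49500/7 + 31866 = 173562/7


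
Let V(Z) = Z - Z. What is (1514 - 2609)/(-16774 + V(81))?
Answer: 1095/16774 ≈ 0.065280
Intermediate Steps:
V(Z) = 0
(1514 - 2609)/(-16774 + V(81)) = (1514 - 2609)/(-16774 + 0) = -1095/(-16774) = -1095*(-1/16774) = 1095/16774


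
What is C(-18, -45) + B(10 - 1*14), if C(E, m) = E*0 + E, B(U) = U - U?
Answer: -18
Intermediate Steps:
B(U) = 0
C(E, m) = E (C(E, m) = 0 + E = E)
C(-18, -45) + B(10 - 1*14) = -18 + 0 = -18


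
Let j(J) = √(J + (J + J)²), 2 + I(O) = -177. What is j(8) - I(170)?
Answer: 179 + 2*√66 ≈ 195.25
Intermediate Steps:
I(O) = -179 (I(O) = -2 - 177 = -179)
j(J) = √(J + 4*J²) (j(J) = √(J + (2*J)²) = √(J + 4*J²))
j(8) - I(170) = √(8*(1 + 4*8)) - 1*(-179) = √(8*(1 + 32)) + 179 = √(8*33) + 179 = √264 + 179 = 2*√66 + 179 = 179 + 2*√66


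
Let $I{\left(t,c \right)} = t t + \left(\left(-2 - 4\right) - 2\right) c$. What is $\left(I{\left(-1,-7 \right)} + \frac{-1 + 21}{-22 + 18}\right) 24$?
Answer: $1248$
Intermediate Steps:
$I{\left(t,c \right)} = t^{2} - 8 c$ ($I{\left(t,c \right)} = t^{2} + \left(-6 - 2\right) c = t^{2} - 8 c$)
$\left(I{\left(-1,-7 \right)} + \frac{-1 + 21}{-22 + 18}\right) 24 = \left(\left(\left(-1\right)^{2} - -56\right) + \frac{-1 + 21}{-22 + 18}\right) 24 = \left(\left(1 + 56\right) + \frac{20}{-4}\right) 24 = \left(57 + 20 \left(- \frac{1}{4}\right)\right) 24 = \left(57 - 5\right) 24 = 52 \cdot 24 = 1248$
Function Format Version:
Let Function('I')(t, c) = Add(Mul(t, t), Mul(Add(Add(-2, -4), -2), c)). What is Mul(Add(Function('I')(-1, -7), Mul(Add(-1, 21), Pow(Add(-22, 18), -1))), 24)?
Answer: 1248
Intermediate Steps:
Function('I')(t, c) = Add(Pow(t, 2), Mul(-8, c)) (Function('I')(t, c) = Add(Pow(t, 2), Mul(Add(-6, -2), c)) = Add(Pow(t, 2), Mul(-8, c)))
Mul(Add(Function('I')(-1, -7), Mul(Add(-1, 21), Pow(Add(-22, 18), -1))), 24) = Mul(Add(Add(Pow(-1, 2), Mul(-8, -7)), Mul(Add(-1, 21), Pow(Add(-22, 18), -1))), 24) = Mul(Add(Add(1, 56), Mul(20, Pow(-4, -1))), 24) = Mul(Add(57, Mul(20, Rational(-1, 4))), 24) = Mul(Add(57, -5), 24) = Mul(52, 24) = 1248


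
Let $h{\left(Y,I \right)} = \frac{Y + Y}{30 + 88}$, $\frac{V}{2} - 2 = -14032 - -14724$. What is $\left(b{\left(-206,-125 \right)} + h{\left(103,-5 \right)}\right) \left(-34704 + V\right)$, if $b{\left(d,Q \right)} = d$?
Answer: $\frac{401491116}{59} \approx 6.8049 \cdot 10^{6}$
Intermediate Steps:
$V = 1388$ ($V = 4 + 2 \left(-14032 - -14724\right) = 4 + 2 \left(-14032 + 14724\right) = 4 + 2 \cdot 692 = 4 + 1384 = 1388$)
$h{\left(Y,I \right)} = \frac{Y}{59}$ ($h{\left(Y,I \right)} = \frac{2 Y}{118} = 2 Y \frac{1}{118} = \frac{Y}{59}$)
$\left(b{\left(-206,-125 \right)} + h{\left(103,-5 \right)}\right) \left(-34704 + V\right) = \left(-206 + \frac{1}{59} \cdot 103\right) \left(-34704 + 1388\right) = \left(-206 + \frac{103}{59}\right) \left(-33316\right) = \left(- \frac{12051}{59}\right) \left(-33316\right) = \frac{401491116}{59}$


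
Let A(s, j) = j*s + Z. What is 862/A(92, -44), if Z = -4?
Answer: -431/2026 ≈ -0.21273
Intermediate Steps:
A(s, j) = -4 + j*s (A(s, j) = j*s - 4 = -4 + j*s)
862/A(92, -44) = 862/(-4 - 44*92) = 862/(-4 - 4048) = 862/(-4052) = 862*(-1/4052) = -431/2026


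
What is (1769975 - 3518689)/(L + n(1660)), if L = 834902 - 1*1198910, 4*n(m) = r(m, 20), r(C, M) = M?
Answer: 1748714/364003 ≈ 4.8041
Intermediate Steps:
n(m) = 5 (n(m) = (¼)*20 = 5)
L = -364008 (L = 834902 - 1198910 = -364008)
(1769975 - 3518689)/(L + n(1660)) = (1769975 - 3518689)/(-364008 + 5) = -1748714/(-364003) = -1748714*(-1/364003) = 1748714/364003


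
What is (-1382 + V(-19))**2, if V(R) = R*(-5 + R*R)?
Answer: 66357316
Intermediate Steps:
V(R) = R*(-5 + R**2)
(-1382 + V(-19))**2 = (-1382 - 19*(-5 + (-19)**2))**2 = (-1382 - 19*(-5 + 361))**2 = (-1382 - 19*356)**2 = (-1382 - 6764)**2 = (-8146)**2 = 66357316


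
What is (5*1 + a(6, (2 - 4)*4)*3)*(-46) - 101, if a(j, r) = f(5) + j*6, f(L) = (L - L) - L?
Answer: -4609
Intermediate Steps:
f(L) = -L (f(L) = 0 - L = -L)
a(j, r) = -5 + 6*j (a(j, r) = -1*5 + j*6 = -5 + 6*j)
(5*1 + a(6, (2 - 4)*4)*3)*(-46) - 101 = (5*1 + (-5 + 6*6)*3)*(-46) - 101 = (5 + (-5 + 36)*3)*(-46) - 101 = (5 + 31*3)*(-46) - 101 = (5 + 93)*(-46) - 101 = 98*(-46) - 101 = -4508 - 101 = -4609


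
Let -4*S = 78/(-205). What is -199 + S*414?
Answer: -32722/205 ≈ -159.62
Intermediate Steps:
S = 39/410 (S = -39/(2*(-205)) = -39*(-1)/(2*205) = -¼*(-78/205) = 39/410 ≈ 0.095122)
-199 + S*414 = -199 + (39/410)*414 = -199 + 8073/205 = -32722/205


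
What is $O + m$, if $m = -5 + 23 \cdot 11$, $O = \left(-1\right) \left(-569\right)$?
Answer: $817$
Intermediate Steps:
$O = 569$
$m = 248$ ($m = -5 + 253 = 248$)
$O + m = 569 + 248 = 817$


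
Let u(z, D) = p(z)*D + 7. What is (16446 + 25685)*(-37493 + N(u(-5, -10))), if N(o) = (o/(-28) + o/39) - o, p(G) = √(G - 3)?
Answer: -246466813441/156 + 232352465*I*√2/273 ≈ -1.5799e+9 + 1.2036e+6*I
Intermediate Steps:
p(G) = √(-3 + G)
u(z, D) = 7 + D*√(-3 + z) (u(z, D) = √(-3 + z)*D + 7 = D*√(-3 + z) + 7 = 7 + D*√(-3 + z))
N(o) = -1103*o/1092 (N(o) = (o*(-1/28) + o*(1/39)) - o = (-o/28 + o/39) - o = -11*o/1092 - o = -1103*o/1092)
(16446 + 25685)*(-37493 + N(u(-5, -10))) = (16446 + 25685)*(-37493 - 1103*(7 - 10*√(-3 - 5))/1092) = 42131*(-37493 - 1103*(7 - 20*I*√2)/1092) = 42131*(-37493 + (-1103/156 + 5515*I*√2/273)) = 42131*(-5850011/156 + 5515*I*√2/273) = -246466813441/156 + 232352465*I*√2/273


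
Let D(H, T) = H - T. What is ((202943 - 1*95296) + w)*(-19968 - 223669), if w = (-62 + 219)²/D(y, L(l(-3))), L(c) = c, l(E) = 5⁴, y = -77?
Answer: -18405202673165/702 ≈ -2.6218e+10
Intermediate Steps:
l(E) = 625
w = -24649/702 (w = (-62 + 219)²/(-77 - 1*625) = 157²/(-77 - 625) = 24649/(-702) = 24649*(-1/702) = -24649/702 ≈ -35.113)
((202943 - 1*95296) + w)*(-19968 - 223669) = ((202943 - 1*95296) - 24649/702)*(-19968 - 223669) = ((202943 - 95296) - 24649/702)*(-243637) = (107647 - 24649/702)*(-243637) = (75543545/702)*(-243637) = -18405202673165/702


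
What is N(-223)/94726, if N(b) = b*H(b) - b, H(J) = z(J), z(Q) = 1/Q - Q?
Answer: -49505/94726 ≈ -0.52261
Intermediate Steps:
z(Q) = 1/Q - Q
H(J) = 1/J - J
N(b) = -b + b*(1/b - b) (N(b) = b*(1/b - b) - b = -b + b*(1/b - b))
N(-223)/94726 = (1 - 1*(-223)*(1 - 223))/94726 = (1 - 1*(-223)*(-222))*(1/94726) = (1 - 49506)*(1/94726) = -49505*1/94726 = -49505/94726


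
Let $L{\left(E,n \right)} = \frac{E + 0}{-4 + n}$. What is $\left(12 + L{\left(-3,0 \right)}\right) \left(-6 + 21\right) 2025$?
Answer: $\frac{1549125}{4} \approx 3.8728 \cdot 10^{5}$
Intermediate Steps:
$L{\left(E,n \right)} = \frac{E}{-4 + n}$
$\left(12 + L{\left(-3,0 \right)}\right) \left(-6 + 21\right) 2025 = \left(12 - \frac{3}{-4 + 0}\right) \left(-6 + 21\right) 2025 = \left(12 - \frac{3}{-4}\right) 15 \cdot 2025 = \left(12 - - \frac{3}{4}\right) 15 \cdot 2025 = \left(12 + \frac{3}{4}\right) 15 \cdot 2025 = \frac{51}{4} \cdot 15 \cdot 2025 = \frac{765}{4} \cdot 2025 = \frac{1549125}{4}$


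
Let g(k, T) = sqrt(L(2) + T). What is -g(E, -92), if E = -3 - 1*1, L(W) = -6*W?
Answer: -2*I*sqrt(26) ≈ -10.198*I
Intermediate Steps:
E = -4 (E = -3 - 1 = -4)
g(k, T) = sqrt(-12 + T) (g(k, T) = sqrt(-6*2 + T) = sqrt(-12 + T))
-g(E, -92) = -sqrt(-12 - 92) = -sqrt(-104) = -2*I*sqrt(26)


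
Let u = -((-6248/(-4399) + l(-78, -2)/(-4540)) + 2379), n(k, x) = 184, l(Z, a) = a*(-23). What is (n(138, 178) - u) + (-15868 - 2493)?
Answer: -157740480757/9985730 ≈ -15797.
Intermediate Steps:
l(Z, a) = -23*a
u = -23770133453/9985730 (u = -((-6248/(-4399) - 23*(-2)/(-4540)) + 2379) = -((-6248*(-1/4399) + 46*(-1/4540)) + 2379) = -((6248/4399 - 23/2270) + 2379) = -(14081783/9985730 + 2379) = -1*23770133453/9985730 = -23770133453/9985730 ≈ -2380.4)
(n(138, 178) - u) + (-15868 - 2493) = (184 - 1*(-23770133453/9985730)) + (-15868 - 2493) = (184 + 23770133453/9985730) - 18361 = 25607507773/9985730 - 18361 = -157740480757/9985730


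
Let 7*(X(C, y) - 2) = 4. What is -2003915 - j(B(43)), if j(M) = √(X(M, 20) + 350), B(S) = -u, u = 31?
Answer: -2003915 - 2*√4319/7 ≈ -2.0039e+6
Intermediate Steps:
X(C, y) = 18/7 (X(C, y) = 2 + (⅐)*4 = 2 + 4/7 = 18/7)
B(S) = -31 (B(S) = -1*31 = -31)
j(M) = 2*√4319/7 (j(M) = √(18/7 + 350) = √(2468/7) = 2*√4319/7)
-2003915 - j(B(43)) = -2003915 - 2*√4319/7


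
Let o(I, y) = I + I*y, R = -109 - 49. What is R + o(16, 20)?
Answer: 178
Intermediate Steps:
R = -158
R + o(16, 20) = -158 + 16*(1 + 20) = -158 + 16*21 = -158 + 336 = 178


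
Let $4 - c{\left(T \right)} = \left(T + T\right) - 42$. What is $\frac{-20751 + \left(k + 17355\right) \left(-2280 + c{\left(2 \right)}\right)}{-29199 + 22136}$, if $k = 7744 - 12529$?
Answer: $\frac{4021773}{1009} \approx 3985.9$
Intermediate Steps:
$c{\left(T \right)} = 46 - 2 T$ ($c{\left(T \right)} = 4 - \left(\left(T + T\right) - 42\right) = 4 - \left(2 T - 42\right) = 4 - \left(-42 + 2 T\right) = 46 - 2 T$)
$k = -4785$
$\frac{-20751 + \left(k + 17355\right) \left(-2280 + c{\left(2 \right)}\right)}{-29199 + 22136} = \frac{-20751 + \left(-4785 + 17355\right) \left(-2280 + \left(46 - 4\right)\right)}{-29199 + 22136} = \frac{-20751 + 12570 \left(-2280 + \left(46 - 4\right)\right)}{-7063} = \left(-20751 + 12570 \left(-2280 + 42\right)\right) \left(- \frac{1}{7063}\right) = \left(-20751 + 12570 \left(-2238\right)\right) \left(- \frac{1}{7063}\right) = \left(-20751 - 28131660\right) \left(- \frac{1}{7063}\right) = \left(-28152411\right) \left(- \frac{1}{7063}\right) = \frac{4021773}{1009}$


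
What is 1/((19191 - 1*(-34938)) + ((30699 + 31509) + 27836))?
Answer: 1/144173 ≈ 6.9361e-6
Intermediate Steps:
1/((19191 - 1*(-34938)) + ((30699 + 31509) + 27836)) = 1/((19191 + 34938) + (62208 + 27836)) = 1/(54129 + 90044) = 1/144173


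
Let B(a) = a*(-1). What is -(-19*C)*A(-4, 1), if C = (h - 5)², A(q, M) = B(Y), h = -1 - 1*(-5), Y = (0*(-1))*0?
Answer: 0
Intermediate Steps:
Y = 0 (Y = 0*0 = 0)
h = 4 (h = -1 + 5 = 4)
B(a) = -a
A(q, M) = 0 (A(q, M) = -1*0 = 0)
C = 1 (C = (4 - 5)² = (-1)² = 1)
-(-19*C)*A(-4, 1) = -(-19*1)*0 = -(-19)*0 = -1*0 = 0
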